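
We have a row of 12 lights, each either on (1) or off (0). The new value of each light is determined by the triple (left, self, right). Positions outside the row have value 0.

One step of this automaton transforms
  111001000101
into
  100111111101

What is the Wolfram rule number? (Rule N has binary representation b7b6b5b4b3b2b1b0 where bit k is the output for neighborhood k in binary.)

31

position 1: 111 → 0  (bit 7 = 0)
position 2: 110 → 0  (bit 6 = 0)
position 10: 101 → 0  (bit 5 = 0)
position 3: 100 → 1  (bit 4 = 1)
position 0: 011 → 1  (bit 3 = 1)
position 5: 010 → 1  (bit 2 = 1)
position 4: 001 → 1  (bit 1 = 1)
position 7: 000 → 1  (bit 0 = 1)
bits b7..b0 = 00011111 = 31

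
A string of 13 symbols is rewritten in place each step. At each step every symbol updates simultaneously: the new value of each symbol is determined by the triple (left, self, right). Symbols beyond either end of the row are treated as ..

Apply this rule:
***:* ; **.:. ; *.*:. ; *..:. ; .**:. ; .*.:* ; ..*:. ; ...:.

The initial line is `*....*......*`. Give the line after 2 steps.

*....*......*  (fixed point — unchanged through step 2)

*....*......*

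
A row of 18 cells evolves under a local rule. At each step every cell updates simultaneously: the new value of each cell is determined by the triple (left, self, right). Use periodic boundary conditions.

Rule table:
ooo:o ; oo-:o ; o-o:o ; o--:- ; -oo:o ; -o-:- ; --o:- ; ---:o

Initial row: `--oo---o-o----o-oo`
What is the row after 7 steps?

--oo-o--o--oo--ooo
--ooo------oo--ooo
--ooo-oooo-oo--ooo
--ooooooooooo--ooo
--ooooooooooo--ooo  (fixed point — unchanged through step 7)

--ooooooooooo--ooo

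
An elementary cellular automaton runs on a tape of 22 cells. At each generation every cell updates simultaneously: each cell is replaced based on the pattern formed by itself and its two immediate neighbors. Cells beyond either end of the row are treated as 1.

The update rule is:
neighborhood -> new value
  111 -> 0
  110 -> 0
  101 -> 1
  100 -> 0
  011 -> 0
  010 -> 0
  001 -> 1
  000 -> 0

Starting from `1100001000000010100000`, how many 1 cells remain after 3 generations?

5

0000010000000101000001
0000100000001010000010
0001000000010100000101
count of 1: 5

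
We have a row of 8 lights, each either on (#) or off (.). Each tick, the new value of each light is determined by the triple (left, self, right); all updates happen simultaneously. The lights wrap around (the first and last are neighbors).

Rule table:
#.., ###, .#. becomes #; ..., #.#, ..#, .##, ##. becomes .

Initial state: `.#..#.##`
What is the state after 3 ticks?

......#.

.##.#...
....##..
......#.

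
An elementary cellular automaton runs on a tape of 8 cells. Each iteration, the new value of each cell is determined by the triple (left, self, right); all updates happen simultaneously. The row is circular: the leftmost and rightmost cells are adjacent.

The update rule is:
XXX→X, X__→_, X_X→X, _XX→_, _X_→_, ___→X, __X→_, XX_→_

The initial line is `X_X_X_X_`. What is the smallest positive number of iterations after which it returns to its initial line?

iteration 1: _X_X_X_X
iteration 2: X_X_X_X_

2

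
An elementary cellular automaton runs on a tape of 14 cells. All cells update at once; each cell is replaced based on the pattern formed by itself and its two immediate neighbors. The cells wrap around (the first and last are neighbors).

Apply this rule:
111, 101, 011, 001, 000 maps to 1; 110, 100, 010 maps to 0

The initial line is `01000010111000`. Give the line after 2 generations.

00111011100111

10011101110011
00111011100111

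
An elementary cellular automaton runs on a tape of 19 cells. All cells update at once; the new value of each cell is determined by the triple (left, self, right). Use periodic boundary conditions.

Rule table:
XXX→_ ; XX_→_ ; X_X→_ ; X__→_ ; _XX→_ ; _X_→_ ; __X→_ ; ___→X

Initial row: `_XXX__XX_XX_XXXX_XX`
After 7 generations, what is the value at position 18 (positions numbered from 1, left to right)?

generation 1: ___________________
generation 2: XXXXXXXXXXXXXXXXXXX
generation 3: ___________________  (repeats generation 1; period 2)
generation 7: ___________________
position 18 holds _

_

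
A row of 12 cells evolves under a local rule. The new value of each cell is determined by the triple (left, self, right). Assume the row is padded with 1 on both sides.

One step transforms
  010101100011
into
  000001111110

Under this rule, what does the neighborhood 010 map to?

At position 1 the neighborhood is 010; the next row has 0 there.

0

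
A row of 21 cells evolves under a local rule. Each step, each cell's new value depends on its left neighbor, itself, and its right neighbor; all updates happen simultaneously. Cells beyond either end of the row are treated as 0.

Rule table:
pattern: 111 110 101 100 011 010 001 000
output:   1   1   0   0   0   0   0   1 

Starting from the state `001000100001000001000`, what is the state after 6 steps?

step 1: 100010001100011100011
step 2: 001000100101001101001
step 3: 100010000000000100000
step 4: 001000111111110001111
step 5: 100010011111110100111
step 6: 001000001111110000011

001000001111110000011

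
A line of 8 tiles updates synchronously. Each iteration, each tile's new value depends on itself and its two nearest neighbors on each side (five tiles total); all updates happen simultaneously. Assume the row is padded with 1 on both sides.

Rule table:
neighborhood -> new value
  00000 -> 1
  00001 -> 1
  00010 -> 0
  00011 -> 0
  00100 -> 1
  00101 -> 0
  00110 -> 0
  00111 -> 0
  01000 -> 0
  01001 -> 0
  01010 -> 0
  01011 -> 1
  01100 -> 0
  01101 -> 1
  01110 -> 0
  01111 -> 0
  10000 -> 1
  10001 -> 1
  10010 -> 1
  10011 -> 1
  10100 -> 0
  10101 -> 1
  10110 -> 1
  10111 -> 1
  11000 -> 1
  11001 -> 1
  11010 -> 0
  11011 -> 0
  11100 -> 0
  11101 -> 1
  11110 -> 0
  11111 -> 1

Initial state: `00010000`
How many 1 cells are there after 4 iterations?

4

iteration 1: 11010110
iteration 2: 01011110
iteration 3: 01110010
iteration 4: 01001101
count of 1: 4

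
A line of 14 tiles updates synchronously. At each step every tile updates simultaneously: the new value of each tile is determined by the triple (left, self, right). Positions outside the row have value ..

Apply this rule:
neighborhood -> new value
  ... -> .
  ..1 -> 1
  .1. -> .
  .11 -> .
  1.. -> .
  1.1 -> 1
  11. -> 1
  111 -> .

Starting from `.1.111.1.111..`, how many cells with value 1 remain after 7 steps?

3

1.1..11.1..1..
.1..1.11..1...
1..1.1.1.1....
..1.1.1.1.....
.1.1.1.1......
1.1.1.1.......
.1.1.1........
count of 1: 3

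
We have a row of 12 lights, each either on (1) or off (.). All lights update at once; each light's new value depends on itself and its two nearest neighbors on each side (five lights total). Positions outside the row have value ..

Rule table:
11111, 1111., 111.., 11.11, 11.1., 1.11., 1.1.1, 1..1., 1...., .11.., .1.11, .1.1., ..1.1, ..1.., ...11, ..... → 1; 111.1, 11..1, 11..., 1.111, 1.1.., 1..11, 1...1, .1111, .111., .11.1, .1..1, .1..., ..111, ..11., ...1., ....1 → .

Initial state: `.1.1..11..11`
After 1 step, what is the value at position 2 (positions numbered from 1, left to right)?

1

.11....1...1
position 2 holds 1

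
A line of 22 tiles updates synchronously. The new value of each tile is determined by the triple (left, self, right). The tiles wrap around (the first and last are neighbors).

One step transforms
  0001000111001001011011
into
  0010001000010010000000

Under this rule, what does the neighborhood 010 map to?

0

At position 3 the neighborhood is 010; the next row has 0 there.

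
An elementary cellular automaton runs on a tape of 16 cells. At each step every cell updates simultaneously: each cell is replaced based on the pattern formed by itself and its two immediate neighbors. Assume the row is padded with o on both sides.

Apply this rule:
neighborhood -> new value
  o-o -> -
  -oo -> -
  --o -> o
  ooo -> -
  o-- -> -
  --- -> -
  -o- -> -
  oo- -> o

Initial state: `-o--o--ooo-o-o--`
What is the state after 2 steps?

--o--o--o-----o-

---o--o--o-----o
--o--o--o-----o-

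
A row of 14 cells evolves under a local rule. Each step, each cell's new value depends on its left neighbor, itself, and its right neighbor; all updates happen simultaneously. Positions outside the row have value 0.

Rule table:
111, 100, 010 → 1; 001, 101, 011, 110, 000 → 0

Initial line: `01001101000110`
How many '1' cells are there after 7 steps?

4

step 1: 01100001100001
step 2: 00010000010001
step 3: 00011000011001
step 4: 00000100000101
step 5: 00000110000101
step 6: 00000001000101
step 7: 00000001100101
count of 1: 4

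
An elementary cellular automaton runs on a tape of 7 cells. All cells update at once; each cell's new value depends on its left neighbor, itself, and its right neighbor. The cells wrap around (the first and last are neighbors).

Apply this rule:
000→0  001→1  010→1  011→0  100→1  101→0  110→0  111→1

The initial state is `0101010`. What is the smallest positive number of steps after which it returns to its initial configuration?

7

1101011
1001001
0111110
1011101
0001000
0011100
0101010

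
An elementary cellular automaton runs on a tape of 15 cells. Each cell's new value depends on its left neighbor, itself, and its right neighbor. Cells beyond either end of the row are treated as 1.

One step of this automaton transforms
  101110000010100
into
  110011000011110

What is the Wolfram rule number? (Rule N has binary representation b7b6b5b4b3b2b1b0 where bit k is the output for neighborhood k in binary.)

position 3: 111 → 0  (bit 7 = 0)
position 0: 110 → 1  (bit 6 = 1)
position 1: 101 → 1  (bit 5 = 1)
position 5: 100 → 1  (bit 4 = 1)
position 2: 011 → 0  (bit 3 = 0)
position 10: 010 → 1  (bit 2 = 1)
position 9: 001 → 0  (bit 1 = 0)
position 6: 000 → 0  (bit 0 = 0)
bits b7..b0 = 01110100 = 116

116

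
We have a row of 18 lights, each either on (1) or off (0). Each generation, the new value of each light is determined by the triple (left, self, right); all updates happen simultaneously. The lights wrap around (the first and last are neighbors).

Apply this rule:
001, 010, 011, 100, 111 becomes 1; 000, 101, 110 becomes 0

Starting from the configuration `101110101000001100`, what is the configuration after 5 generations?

101110110010101011

101100101100011011
001011101010110011
111011001010101110
110010111010101100
101110110010101011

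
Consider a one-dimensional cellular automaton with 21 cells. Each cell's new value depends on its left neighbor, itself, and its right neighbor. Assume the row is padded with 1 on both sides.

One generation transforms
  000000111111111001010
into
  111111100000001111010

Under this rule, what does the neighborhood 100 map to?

1

At position 0 the neighborhood is 100; the next row has 1 there.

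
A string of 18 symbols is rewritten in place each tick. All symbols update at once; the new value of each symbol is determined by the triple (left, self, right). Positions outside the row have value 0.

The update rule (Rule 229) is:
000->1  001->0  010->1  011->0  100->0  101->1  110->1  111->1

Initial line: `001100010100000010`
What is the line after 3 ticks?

100011110111011110

100101011101111010
100111101110111110
100011110111011110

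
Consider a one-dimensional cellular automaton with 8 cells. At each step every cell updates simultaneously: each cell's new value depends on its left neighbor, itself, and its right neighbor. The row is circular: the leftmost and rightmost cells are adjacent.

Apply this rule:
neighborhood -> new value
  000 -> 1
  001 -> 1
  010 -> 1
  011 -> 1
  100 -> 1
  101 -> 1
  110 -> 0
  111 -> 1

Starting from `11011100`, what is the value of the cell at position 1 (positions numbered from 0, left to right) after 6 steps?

1

step 1: 10111011
step 2: 01110111
step 3: 11101110
step 4: 11011101
step 5: 10111011  (repeats step 1; period 4)
step 6: 01110111
position 1 holds 1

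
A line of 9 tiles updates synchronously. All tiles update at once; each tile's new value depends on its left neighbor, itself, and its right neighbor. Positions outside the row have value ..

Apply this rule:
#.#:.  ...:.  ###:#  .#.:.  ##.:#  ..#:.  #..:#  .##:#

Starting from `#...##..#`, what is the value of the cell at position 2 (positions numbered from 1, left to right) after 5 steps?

.

.#..###..
..#.####.
....#####
....#####  (fixed point — unchanged through step 5)
position 2 holds .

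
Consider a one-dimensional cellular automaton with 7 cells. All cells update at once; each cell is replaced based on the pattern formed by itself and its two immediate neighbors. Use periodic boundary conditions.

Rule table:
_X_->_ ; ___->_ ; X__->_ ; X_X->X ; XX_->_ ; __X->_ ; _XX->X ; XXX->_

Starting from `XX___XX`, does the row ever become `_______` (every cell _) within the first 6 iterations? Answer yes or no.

_____X_
_______
all cells are _ at iteration 2

yes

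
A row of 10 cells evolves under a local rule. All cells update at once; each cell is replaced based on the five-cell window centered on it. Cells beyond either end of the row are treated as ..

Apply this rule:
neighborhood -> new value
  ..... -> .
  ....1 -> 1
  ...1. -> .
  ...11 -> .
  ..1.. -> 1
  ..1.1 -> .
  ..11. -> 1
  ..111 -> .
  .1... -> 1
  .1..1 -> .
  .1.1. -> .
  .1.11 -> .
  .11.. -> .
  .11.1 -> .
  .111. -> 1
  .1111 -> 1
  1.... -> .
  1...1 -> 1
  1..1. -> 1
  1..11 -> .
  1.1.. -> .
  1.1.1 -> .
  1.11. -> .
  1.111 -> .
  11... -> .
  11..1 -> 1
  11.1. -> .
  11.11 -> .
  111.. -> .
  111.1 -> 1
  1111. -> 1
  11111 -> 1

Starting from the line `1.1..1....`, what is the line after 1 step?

....111...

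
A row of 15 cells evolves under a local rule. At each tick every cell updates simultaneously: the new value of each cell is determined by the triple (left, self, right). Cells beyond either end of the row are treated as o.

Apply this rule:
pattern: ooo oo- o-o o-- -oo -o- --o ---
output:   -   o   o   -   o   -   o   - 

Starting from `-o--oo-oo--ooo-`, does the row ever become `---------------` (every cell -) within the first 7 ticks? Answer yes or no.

no

o--oooooo-oo-oo
o-oo----oooooo-
oooo---oo----oo
---o--ooo---oo-
--o--oo-o--oooo
-o--oooo--oo---
o--oo--o-ooo--o
tick 7 is o--oo--o-ooo--o, still not uniform -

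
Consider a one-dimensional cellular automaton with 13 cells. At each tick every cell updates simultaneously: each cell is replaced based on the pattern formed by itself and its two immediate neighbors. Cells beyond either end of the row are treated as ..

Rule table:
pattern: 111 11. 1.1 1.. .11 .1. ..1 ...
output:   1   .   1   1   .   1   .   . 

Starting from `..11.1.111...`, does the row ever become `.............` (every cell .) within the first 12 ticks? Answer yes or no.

yes

tick 1: ....111.1.1..
tick 2: .....1.11111.
tick 3: .....11.111.1
tick 4: .......1.1.11
tick 5: .......1111..
tick 6: ........11.1.
tick 7: ..........111
tick 8: ...........1.
tick 9: ...........11
tick 10: .............
all cells are . at tick 10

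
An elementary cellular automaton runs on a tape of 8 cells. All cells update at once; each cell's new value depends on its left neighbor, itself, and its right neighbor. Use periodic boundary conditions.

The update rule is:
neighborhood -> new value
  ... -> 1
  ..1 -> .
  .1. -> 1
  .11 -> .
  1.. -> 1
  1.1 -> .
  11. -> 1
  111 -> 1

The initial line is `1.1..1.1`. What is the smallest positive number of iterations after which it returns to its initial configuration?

8

1.11.1..
1..1.11.
11.1..1.
.1.11.1.
.1..1.11
.11.1..1
..1.11.1
1.1..1.1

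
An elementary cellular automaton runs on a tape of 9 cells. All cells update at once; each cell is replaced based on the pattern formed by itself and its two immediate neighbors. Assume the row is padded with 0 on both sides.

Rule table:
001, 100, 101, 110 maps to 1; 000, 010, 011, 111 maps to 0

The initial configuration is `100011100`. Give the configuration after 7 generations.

010101010

010100110
101011011
010101101
101010110
010101011
101010101
010101010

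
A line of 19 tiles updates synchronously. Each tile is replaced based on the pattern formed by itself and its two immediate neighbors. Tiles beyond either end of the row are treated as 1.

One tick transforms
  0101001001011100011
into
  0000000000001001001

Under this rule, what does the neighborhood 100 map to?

At position 4 the neighborhood is 100; the next row has 0 there.

0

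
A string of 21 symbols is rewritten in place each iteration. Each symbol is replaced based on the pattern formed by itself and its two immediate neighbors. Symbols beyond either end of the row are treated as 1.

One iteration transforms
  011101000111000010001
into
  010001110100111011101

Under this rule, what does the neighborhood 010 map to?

At position 5 the neighborhood is 010; the next row has 1 there.

1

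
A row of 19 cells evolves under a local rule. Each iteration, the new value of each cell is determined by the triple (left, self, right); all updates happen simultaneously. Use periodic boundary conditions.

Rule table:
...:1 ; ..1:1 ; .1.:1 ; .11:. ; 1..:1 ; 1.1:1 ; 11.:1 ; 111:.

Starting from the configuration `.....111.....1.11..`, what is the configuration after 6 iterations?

11111..11111111.111
....111.......11...
1111..11111111.1111
...111.......11....
111..11111111.11111
..111.......11.....

..111.......11.....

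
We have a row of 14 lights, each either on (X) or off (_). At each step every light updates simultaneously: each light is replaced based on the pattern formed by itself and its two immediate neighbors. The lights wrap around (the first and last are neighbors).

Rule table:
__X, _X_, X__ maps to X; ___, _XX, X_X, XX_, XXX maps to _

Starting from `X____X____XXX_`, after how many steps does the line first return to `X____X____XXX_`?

XX__XXX__X____
__XX___XXXX__X
XX__X_X____XXX
__XXX_XX__X___
_X______XXXX__
XXX____X____X_
___X__XXX__XX_
__XXXX___XX__X
XX____X_X__XXX
__X__XX_XXX___
_XXXX______X__
X____X____XXX_

12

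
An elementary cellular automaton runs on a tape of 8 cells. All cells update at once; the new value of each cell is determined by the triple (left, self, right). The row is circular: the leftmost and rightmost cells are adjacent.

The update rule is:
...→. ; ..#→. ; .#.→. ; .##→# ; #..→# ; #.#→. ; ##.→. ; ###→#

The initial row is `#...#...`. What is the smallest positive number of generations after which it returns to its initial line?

4

generation 1: .#...#..
generation 2: ..#...#.
generation 3: ...#...#
generation 4: #...#...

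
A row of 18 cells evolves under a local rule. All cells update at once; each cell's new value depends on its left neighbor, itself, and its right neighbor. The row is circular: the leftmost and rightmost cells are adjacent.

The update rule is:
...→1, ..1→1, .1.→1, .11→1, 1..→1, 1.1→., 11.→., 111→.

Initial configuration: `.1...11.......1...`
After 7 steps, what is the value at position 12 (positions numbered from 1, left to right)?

111111.11111111111
.......1..........
111111111111111111
..................
111111111111111111  (repeats step 3; period 2)
step 7: 111111111111111111
position 12 holds 1

1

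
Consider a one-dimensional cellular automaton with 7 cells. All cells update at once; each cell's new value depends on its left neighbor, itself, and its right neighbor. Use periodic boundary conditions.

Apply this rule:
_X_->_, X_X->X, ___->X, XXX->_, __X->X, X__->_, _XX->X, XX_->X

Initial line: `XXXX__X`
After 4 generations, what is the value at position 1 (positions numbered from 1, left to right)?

_

___X_XX
_XX_XXX
XXXXX_X
____XXX
position 1 holds _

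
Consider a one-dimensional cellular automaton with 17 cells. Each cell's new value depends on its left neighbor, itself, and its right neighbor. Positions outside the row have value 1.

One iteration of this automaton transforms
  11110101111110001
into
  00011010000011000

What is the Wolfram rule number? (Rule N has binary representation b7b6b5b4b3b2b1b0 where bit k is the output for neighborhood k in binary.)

112

position 0: 111 → 0  (bit 7 = 0)
position 3: 110 → 1  (bit 6 = 1)
position 4: 101 → 1  (bit 5 = 1)
position 13: 100 → 1  (bit 4 = 1)
position 7: 011 → 0  (bit 3 = 0)
position 5: 010 → 0  (bit 2 = 0)
position 15: 001 → 0  (bit 1 = 0)
position 14: 000 → 0  (bit 0 = 0)
bits b7..b0 = 01110000 = 112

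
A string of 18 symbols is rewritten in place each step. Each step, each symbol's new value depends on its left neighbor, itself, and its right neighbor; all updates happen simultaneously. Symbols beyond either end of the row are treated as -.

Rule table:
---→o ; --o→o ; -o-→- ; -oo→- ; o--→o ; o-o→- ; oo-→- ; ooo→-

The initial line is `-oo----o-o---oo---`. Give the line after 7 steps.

step 1: o--oooo---ooo--ooo
step 2: -oo----ooo---oo---
step 3: o--oooo---ooo--ooo  (repeats step 1; period 2)
step 7: o--oooo---ooo--ooo

o--oooo---ooo--ooo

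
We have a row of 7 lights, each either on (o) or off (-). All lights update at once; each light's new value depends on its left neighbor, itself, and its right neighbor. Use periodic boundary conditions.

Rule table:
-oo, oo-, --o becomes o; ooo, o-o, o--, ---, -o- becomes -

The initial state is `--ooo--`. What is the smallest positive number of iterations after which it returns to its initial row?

14

-oo-o--
ooo----
o-o---o
o----oo
o---oo-
---ooo-
--oo-o-
-ooo---
oo-o---
oo----o
-o---oo
----ooo
---oo-o
--ooo--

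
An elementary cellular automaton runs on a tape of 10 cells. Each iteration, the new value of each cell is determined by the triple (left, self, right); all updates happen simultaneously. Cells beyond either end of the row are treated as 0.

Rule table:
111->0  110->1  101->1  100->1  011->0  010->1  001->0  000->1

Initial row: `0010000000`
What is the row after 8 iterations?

1011111111
1100000001
0111111101
0000000111
1111110001
0000011101
1111000111
0001110001

0001110001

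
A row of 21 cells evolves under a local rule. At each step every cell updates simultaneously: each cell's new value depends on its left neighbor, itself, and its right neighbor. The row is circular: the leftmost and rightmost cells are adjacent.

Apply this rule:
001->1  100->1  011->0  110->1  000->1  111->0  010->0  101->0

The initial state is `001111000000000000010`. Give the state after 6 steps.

111000000000000010001

step 1: 110001111111111111101
step 2: 011110000000000000100
step 3: 100011111111111111011
step 4: 111100000000000001000
step 5: 000111111111111110111
step 6: 111000000000000010001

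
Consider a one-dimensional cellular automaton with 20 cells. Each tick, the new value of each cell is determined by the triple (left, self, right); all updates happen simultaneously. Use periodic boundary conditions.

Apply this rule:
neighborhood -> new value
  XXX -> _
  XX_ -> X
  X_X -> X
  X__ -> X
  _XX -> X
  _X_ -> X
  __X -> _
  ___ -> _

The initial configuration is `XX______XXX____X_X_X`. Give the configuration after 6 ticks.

_XXXXXXXX_XXXX___X__

_XX_____X_XX___XXXXX
XXXX____XXXXX__X___X
___XX___X___XX_XX__X
X__XXX__XX__XXXXXX_X
XX_X_XX_XXX_X____XXX
_XXXXXXXX_XXXX___X__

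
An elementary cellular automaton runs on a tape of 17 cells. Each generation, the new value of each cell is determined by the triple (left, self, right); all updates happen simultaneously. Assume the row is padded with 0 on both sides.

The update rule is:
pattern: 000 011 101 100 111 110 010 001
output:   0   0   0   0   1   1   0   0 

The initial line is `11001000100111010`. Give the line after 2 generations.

01000000000011000
00000000000001000

00000000000001000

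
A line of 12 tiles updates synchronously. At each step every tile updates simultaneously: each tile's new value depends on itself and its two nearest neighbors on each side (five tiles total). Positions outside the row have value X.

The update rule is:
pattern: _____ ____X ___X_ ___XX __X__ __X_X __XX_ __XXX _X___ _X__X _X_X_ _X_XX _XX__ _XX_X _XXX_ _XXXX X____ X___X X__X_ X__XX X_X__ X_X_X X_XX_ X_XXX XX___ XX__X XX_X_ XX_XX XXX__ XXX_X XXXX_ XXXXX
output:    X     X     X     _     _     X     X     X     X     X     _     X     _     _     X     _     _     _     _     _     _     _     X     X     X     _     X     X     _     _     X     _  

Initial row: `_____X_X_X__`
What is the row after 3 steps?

XX_X___XX___

X_XXXX____X_
_XX_X_X_XXXX
XX_X___XX___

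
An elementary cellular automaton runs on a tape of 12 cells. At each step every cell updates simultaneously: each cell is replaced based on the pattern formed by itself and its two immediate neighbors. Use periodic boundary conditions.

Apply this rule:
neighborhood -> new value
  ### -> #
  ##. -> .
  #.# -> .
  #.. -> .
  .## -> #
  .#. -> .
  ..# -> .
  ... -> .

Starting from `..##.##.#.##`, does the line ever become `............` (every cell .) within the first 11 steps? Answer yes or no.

yes

..#..#....#.
............
all cells are . at step 2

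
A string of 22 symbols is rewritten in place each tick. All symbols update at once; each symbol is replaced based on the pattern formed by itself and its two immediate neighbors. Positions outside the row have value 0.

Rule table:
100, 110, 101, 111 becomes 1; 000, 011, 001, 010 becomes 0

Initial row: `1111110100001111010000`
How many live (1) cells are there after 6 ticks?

0111111010000111101000
0011111101000011110100
0001111110100001111010
0000111111010000111101
0000011111101000011110
0000001111110100001111
count of 1: 11

11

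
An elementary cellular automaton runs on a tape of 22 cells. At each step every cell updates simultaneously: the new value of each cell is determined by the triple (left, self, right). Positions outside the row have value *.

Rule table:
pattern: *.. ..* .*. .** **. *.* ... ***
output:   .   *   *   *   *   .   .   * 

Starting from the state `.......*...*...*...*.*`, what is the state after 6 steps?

step 1: ......**..**..**..**.*
step 2: .....***.***.***.***.*
step 3: ....****.***.***.***.*
step 4: ...*****.***.***.***.*
step 5: ..******.***.***.***.*
step 6: .*******.***.***.***.*

.*******.***.***.***.*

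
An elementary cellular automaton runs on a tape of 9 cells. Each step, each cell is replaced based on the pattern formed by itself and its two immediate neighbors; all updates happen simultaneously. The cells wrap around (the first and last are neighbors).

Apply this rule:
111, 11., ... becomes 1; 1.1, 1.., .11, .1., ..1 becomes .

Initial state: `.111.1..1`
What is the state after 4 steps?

1.111..11

..11.....
1..1.1111
1.....111
1.111..11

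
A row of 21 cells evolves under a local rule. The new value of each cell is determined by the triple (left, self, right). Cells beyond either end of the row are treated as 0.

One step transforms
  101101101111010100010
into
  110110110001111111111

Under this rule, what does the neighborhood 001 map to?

1

At position 18 the neighborhood is 001; the next row has 1 there.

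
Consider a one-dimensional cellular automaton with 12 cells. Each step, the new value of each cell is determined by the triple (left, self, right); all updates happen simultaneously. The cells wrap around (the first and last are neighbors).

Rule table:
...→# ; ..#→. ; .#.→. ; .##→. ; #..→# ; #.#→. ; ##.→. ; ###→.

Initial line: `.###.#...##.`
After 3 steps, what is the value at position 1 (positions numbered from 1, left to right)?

......##...#
#####...##..
.....##...#.
position 1 holds .

.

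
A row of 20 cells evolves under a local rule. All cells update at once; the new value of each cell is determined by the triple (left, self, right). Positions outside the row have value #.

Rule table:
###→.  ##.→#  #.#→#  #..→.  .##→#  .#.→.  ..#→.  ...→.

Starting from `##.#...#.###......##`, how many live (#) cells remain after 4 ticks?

2

tick 1: .##.....##.#......#.
tick 2: ###.....###........#
tick 3: ..#.....#.#........#
tick 4: .........#.........#
count of #: 2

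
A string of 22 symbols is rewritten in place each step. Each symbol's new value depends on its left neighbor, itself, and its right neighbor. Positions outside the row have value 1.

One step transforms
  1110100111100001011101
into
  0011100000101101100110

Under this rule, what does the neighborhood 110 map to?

1

At position 2 the neighborhood is 110; the next row has 1 there.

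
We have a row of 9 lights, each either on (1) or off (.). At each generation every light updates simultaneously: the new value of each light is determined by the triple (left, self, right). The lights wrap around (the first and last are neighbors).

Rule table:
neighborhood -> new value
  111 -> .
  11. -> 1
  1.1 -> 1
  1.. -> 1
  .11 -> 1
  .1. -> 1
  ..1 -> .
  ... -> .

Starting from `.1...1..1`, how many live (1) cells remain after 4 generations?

generation 1: 111..11.1
generation 2: ..11.1111
generation 3: 1.1111..1
generation 4: 111..11.1
count of 1: 6

6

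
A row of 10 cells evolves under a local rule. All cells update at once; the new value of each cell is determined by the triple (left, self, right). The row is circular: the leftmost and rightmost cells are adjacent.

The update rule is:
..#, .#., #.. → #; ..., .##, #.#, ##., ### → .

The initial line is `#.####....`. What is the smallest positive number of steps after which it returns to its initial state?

#.....#..#
.#...####.
###.#....#
....##..#.
...#..####
#.####....

6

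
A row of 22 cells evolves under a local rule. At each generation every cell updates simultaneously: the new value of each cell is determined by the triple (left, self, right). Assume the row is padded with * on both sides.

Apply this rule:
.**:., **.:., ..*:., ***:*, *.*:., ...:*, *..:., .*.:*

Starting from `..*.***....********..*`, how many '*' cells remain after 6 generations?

..*..*..**..******....
..*..*.......****..**.
..*..*.*****..**......
..*..*..***......****.
..*..*...*..****..**..
..*..*.*.*...**.......
count of *: 6

6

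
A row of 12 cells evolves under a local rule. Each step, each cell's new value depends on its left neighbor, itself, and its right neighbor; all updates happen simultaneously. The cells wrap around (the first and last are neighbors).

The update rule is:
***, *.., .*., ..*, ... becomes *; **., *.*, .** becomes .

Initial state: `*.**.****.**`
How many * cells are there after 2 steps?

10

......**...*
******..****
count of *: 10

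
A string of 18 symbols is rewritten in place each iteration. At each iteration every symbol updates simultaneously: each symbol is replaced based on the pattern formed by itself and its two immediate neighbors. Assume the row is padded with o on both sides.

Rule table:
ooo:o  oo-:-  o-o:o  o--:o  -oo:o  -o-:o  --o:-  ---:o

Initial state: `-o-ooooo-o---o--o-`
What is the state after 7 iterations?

o-oooo-oo-oooooooo

ooooooo-oooo-oo-oo
oooooo-oooo-oo-ooo
ooooo-oooo-oo-oooo
oooo-oooo-oo-ooooo
ooo-oooo-oo-oooooo
oo-oooo-oo-ooooooo
o-oooo-oo-oooooooo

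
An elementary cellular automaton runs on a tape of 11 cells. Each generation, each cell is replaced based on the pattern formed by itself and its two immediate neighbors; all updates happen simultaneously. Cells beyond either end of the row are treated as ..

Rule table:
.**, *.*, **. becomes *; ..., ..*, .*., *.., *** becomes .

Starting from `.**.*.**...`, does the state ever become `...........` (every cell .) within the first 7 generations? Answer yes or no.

yes

.***.***...
.*.***.*...
..**.**....
..*****....
..*...*....
...........
all cells are . at generation 6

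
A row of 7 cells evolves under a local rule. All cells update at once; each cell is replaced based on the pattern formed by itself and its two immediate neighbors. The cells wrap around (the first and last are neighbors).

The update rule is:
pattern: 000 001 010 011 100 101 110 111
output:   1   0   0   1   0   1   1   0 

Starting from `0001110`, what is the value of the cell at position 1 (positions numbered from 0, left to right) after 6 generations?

generation 1: 1101010
generation 2: 1110101
generation 3: 0011011
generation 4: 0011111
generation 5: 0010001
generation 6: 0000100
position 1 holds 0

0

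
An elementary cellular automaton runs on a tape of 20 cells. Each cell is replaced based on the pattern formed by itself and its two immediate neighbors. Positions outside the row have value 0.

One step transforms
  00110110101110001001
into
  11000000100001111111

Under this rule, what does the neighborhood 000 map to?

1

At position 0 the neighborhood is 000; the next row has 1 there.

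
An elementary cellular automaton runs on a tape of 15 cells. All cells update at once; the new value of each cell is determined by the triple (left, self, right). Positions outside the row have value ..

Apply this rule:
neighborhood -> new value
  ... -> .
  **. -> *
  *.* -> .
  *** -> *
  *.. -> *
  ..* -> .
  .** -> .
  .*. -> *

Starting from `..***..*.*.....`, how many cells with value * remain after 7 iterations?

5

...***.*.**....
....**.*..**...
.....*.**..**..
.....*..**..**.
.....**..**..**
......**..**..*
.......**..**.*
count of *: 5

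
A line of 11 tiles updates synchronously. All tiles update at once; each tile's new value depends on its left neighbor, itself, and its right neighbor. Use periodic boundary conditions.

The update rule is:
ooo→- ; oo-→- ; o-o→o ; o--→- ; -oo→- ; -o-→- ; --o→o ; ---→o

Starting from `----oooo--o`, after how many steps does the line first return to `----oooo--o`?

22

step 1: -ooo-----o-
step 2: o----oooo--
step 3: --ooo-----o
step 4: -o----oooo-
step 5: o--ooo-----
step 6: --o----oooo
step 7: -o--ooo----
step 8: o--o----ooo
step 9: --o--ooo---
step 10: oo--o----oo
step 11: ---o--ooo--
step 12: ooo--o----o
step 13: ----o--ooo-
step 14: oooo--o----
step 15: -----o--ooo
step 16: -oooo--o---
step 17: o-----o--oo
step 18: --oooo--o--
step 19: oo-----o--o
step 20: ---oooo--o-
step 21: ooo-----o--
step 22: ----oooo--o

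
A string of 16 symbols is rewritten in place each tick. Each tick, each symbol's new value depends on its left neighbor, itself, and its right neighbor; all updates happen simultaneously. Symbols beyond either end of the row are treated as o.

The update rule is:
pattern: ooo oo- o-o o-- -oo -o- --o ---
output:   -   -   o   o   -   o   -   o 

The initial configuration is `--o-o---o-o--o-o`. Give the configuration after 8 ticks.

----o----o--o--o

o-ooooo-oooo-oo-
-o-----o----o--o
oooooo-oooo-oo--
------o----o--o-
ooooo-oooo-oo-oo
-----o----o--o--
oooo-oooo-oo-oo-
----o----o--o--o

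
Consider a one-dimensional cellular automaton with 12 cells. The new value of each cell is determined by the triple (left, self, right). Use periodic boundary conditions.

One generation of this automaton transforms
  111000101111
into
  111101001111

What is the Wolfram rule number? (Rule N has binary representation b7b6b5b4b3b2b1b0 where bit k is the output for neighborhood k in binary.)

218

position 0: 111 → 1  (bit 7 = 1)
position 2: 110 → 1  (bit 6 = 1)
position 7: 101 → 0  (bit 5 = 0)
position 3: 100 → 1  (bit 4 = 1)
position 8: 011 → 1  (bit 3 = 1)
position 6: 010 → 0  (bit 2 = 0)
position 5: 001 → 1  (bit 1 = 1)
position 4: 000 → 0  (bit 0 = 0)
bits b7..b0 = 11011010 = 218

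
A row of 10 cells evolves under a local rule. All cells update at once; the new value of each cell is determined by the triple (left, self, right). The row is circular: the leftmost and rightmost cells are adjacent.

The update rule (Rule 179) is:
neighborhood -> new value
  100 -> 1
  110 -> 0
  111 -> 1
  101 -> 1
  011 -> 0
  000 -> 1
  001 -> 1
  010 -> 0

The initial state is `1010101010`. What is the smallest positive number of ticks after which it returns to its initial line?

tick 1: 0101010101
tick 2: 1010101010

2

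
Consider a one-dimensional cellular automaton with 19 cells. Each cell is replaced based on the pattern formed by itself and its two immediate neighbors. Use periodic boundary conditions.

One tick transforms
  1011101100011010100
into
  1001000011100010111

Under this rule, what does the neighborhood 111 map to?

At position 3 the neighborhood is 111; the next row has 1 there.

1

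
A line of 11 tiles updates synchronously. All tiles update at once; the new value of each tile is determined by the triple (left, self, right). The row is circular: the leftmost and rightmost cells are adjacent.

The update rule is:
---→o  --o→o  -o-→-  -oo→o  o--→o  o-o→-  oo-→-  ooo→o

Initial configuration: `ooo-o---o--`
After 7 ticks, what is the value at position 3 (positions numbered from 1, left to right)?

oo---ooo-oo
o-ooooo--oo
--oooo-oooo
ooooo--ooo-
oooo-oooo--
ooo--ooo-oo
oo-oooo--oo
position 3 holds -

-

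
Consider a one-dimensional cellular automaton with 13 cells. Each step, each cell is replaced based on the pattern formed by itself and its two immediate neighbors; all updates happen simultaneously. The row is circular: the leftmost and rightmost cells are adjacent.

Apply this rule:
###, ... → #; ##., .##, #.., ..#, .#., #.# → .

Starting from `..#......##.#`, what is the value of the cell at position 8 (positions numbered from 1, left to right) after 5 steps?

....####.....
###..##..####
##........###
#..######..##
....####....#
position 8 holds #

#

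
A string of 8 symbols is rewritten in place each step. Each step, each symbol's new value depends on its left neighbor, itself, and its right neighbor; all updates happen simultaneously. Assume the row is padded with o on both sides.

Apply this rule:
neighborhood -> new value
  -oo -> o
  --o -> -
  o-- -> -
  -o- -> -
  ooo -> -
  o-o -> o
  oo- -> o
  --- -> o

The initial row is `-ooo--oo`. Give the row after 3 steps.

ooo-oo-o

step 1: oo-o--o-
step 2: -oo----o
step 3: ooo-oo-o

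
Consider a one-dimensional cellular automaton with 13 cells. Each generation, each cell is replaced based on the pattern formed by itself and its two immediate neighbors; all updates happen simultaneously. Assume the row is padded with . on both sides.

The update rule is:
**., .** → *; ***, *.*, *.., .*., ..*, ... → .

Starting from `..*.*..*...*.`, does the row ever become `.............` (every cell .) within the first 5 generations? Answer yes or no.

.............
all cells are . at generation 1

yes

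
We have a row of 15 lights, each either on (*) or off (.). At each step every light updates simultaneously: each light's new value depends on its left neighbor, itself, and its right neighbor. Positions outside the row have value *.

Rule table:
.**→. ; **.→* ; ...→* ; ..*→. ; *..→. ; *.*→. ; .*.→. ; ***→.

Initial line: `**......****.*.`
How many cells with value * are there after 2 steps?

step 1: .*.****....*...
step 2: ......*.**...*.
count of *: 4

4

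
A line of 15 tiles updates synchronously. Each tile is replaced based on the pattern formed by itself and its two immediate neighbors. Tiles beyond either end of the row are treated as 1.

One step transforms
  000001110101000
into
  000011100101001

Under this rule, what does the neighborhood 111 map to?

At position 6 the neighborhood is 111; the next row has 1 there.

1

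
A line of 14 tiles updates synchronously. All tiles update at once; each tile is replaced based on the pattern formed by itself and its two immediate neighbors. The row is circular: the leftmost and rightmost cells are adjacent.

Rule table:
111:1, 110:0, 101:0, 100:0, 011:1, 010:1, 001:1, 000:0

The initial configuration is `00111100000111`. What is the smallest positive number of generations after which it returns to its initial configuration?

14

generation 1: 01111000001110
generation 2: 11110000011100
generation 3: 11100000111001
generation 4: 11000001110011
generation 5: 10000011100111
generation 6: 00000111001111
generation 7: 00001110011110
generation 8: 00011100111100
generation 9: 00111001111000
generation 10: 01110011110000
generation 11: 11100111100000
generation 12: 11001111000001
generation 13: 10011110000011
generation 14: 00111100000111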